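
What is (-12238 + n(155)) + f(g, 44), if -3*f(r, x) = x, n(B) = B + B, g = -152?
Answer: -35828/3 ≈ -11943.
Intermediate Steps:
n(B) = 2*B
f(r, x) = -x/3
(-12238 + n(155)) + f(g, 44) = (-12238 + 2*155) - 1/3*44 = (-12238 + 310) - 44/3 = -11928 - 44/3 = -35828/3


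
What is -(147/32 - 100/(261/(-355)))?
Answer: -1174367/8352 ≈ -140.61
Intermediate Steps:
-(147/32 - 100/(261/(-355))) = -(147*(1/32) - 100/(261*(-1/355))) = -(147/32 - 100/(-261/355)) = -(147/32 - 100*(-355/261)) = -(147/32 + 35500/261) = -1*1174367/8352 = -1174367/8352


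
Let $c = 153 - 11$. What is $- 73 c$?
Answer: $-10366$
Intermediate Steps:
$c = 142$ ($c = 153 - 11 = 142$)
$- 73 c = \left(-73\right) 142 = -10366$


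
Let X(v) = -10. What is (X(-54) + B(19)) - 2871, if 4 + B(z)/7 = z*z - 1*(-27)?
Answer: -193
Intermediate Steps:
B(z) = 161 + 7*z**2 (B(z) = -28 + 7*(z*z - 1*(-27)) = -28 + 7*(z**2 + 27) = -28 + 7*(27 + z**2) = -28 + (189 + 7*z**2) = 161 + 7*z**2)
(X(-54) + B(19)) - 2871 = (-10 + (161 + 7*19**2)) - 2871 = (-10 + (161 + 7*361)) - 2871 = (-10 + (161 + 2527)) - 2871 = (-10 + 2688) - 2871 = 2678 - 2871 = -193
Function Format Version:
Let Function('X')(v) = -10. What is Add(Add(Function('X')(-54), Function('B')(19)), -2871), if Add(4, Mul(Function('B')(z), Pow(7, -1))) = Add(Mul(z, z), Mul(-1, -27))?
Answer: -193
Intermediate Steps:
Function('B')(z) = Add(161, Mul(7, Pow(z, 2))) (Function('B')(z) = Add(-28, Mul(7, Add(Mul(z, z), Mul(-1, -27)))) = Add(-28, Mul(7, Add(Pow(z, 2), 27))) = Add(-28, Mul(7, Add(27, Pow(z, 2)))) = Add(-28, Add(189, Mul(7, Pow(z, 2)))) = Add(161, Mul(7, Pow(z, 2))))
Add(Add(Function('X')(-54), Function('B')(19)), -2871) = Add(Add(-10, Add(161, Mul(7, Pow(19, 2)))), -2871) = Add(Add(-10, Add(161, Mul(7, 361))), -2871) = Add(Add(-10, Add(161, 2527)), -2871) = Add(Add(-10, 2688), -2871) = Add(2678, -2871) = -193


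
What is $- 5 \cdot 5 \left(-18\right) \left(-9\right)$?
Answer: $-4050$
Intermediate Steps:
$- 5 \cdot 5 \left(-18\right) \left(-9\right) = \left(-5\right) \left(-90\right) \left(-9\right) = 450 \left(-9\right) = -4050$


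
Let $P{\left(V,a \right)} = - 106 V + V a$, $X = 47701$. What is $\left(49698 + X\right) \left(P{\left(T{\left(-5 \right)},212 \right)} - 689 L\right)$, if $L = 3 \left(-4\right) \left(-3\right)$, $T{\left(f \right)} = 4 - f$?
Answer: $-2322966150$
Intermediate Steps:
$L = 36$ ($L = \left(-12\right) \left(-3\right) = 36$)
$\left(49698 + X\right) \left(P{\left(T{\left(-5 \right)},212 \right)} - 689 L\right) = \left(49698 + 47701\right) \left(\left(4 - -5\right) \left(-106 + 212\right) - 24804\right) = 97399 \left(\left(4 + 5\right) 106 - 24804\right) = 97399 \left(9 \cdot 106 - 24804\right) = 97399 \left(954 - 24804\right) = 97399 \left(-23850\right) = -2322966150$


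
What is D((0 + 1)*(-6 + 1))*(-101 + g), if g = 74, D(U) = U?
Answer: 135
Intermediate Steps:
D((0 + 1)*(-6 + 1))*(-101 + g) = ((0 + 1)*(-6 + 1))*(-101 + 74) = (1*(-5))*(-27) = -5*(-27) = 135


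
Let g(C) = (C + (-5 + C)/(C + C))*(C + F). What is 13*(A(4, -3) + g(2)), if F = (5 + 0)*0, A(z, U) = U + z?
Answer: 91/2 ≈ 45.500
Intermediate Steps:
F = 0 (F = 5*0 = 0)
g(C) = C*(C + (-5 + C)/(2*C)) (g(C) = (C + (-5 + C)/(C + C))*(C + 0) = (C + (-5 + C)/((2*C)))*C = (C + (-5 + C)*(1/(2*C)))*C = (C + (-5 + C)/(2*C))*C = C*(C + (-5 + C)/(2*C)))
13*(A(4, -3) + g(2)) = 13*((-3 + 4) + (-5/2 + 2² + (½)*2)) = 13*(1 + (-5/2 + 4 + 1)) = 13*(1 + 5/2) = 13*(7/2) = 91/2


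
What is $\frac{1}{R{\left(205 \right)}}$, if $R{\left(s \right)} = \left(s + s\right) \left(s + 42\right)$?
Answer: $\frac{1}{101270} \approx 9.8746 \cdot 10^{-6}$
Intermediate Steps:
$R{\left(s \right)} = 2 s \left(42 + s\right)$
$\frac{1}{R{\left(205 \right)}} = \frac{1}{2 \cdot 205 \left(42 + 205\right)} = \frac{1}{2 \cdot 205 \cdot 247} = \frac{1}{101270}$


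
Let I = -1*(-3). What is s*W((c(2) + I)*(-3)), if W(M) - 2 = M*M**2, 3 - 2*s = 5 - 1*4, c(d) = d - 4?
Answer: -25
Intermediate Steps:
c(d) = -4 + d
I = 3
s = 1 (s = 3/2 - (5 - 1*4)/2 = 3/2 - (5 - 4)/2 = 3/2 - 1/2*1 = 3/2 - 1/2 = 1)
W(M) = 2 + M**3 (W(M) = 2 + M*M**2 = 2 + M**3)
s*W((c(2) + I)*(-3)) = 1*(2 + (((-4 + 2) + 3)*(-3))**3) = 1*(2 + ((-2 + 3)*(-3))**3) = 1*(2 + (1*(-3))**3) = 1*(2 + (-3)**3) = 1*(2 - 27) = 1*(-25) = -25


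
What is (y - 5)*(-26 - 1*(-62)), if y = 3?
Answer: -72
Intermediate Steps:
(y - 5)*(-26 - 1*(-62)) = (3 - 5)*(-26 - 1*(-62)) = -2*(-26 + 62) = -2*36 = -72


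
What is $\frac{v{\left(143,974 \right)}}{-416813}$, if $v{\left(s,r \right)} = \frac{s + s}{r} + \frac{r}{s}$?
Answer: $- \frac{494787}{29027274133} \approx -1.7046 \cdot 10^{-5}$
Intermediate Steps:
$v{\left(s,r \right)} = \frac{r}{s} + \frac{2 s}{r}$ ($v{\left(s,r \right)} = \frac{2 s}{r} + \frac{r}{s} = \frac{r}{s} + \frac{2 s}{r}$)
$\frac{v{\left(143,974 \right)}}{-416813} = \frac{\frac{974}{143} + 2 \cdot 143 \cdot \frac{1}{974}}{-416813} = \left(974 \cdot \frac{1}{143} + 2 \cdot 143 \cdot \frac{1}{974}\right) \left(- \frac{1}{416813}\right) = \left(\frac{974}{143} + \frac{143}{487}\right) \left(- \frac{1}{416813}\right) = \frac{494787}{69641} \left(- \frac{1}{416813}\right) = - \frac{494787}{29027274133}$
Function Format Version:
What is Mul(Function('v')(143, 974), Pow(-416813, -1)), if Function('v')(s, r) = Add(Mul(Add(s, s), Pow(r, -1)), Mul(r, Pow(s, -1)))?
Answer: Rational(-494787, 29027274133) ≈ -1.7046e-5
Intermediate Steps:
Function('v')(s, r) = Add(Mul(r, Pow(s, -1)), Mul(2, s, Pow(r, -1))) (Function('v')(s, r) = Add(Mul(Mul(2, s), Pow(r, -1)), Mul(r, Pow(s, -1))) = Add(Mul(2, s, Pow(r, -1)), Mul(r, Pow(s, -1))) = Add(Mul(r, Pow(s, -1)), Mul(2, s, Pow(r, -1))))
Mul(Function('v')(143, 974), Pow(-416813, -1)) = Mul(Add(Mul(974, Pow(143, -1)), Mul(2, 143, Pow(974, -1))), Pow(-416813, -1)) = Mul(Add(Mul(974, Rational(1, 143)), Mul(2, 143, Rational(1, 974))), Rational(-1, 416813)) = Mul(Add(Rational(974, 143), Rational(143, 487)), Rational(-1, 416813)) = Mul(Rational(494787, 69641), Rational(-1, 416813)) = Rational(-494787, 29027274133)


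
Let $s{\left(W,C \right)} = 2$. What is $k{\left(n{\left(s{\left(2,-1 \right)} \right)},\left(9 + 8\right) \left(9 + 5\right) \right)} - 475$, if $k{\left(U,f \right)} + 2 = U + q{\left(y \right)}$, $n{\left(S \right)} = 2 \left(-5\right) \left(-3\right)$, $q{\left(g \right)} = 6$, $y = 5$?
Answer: $-441$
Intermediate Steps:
$n{\left(S \right)} = 30$ ($n{\left(S \right)} = \left(-10\right) \left(-3\right) = 30$)
$k{\left(U,f \right)} = 4 + U$ ($k{\left(U,f \right)} = -2 + \left(U + 6\right) = -2 + \left(6 + U\right) = 4 + U$)
$k{\left(n{\left(s{\left(2,-1 \right)} \right)},\left(9 + 8\right) \left(9 + 5\right) \right)} - 475 = \left(4 + 30\right) - 475 = 34 - 475 = -441$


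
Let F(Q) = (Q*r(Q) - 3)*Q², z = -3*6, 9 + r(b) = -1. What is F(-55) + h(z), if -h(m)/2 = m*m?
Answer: 1654027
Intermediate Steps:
r(b) = -10 (r(b) = -9 - 1 = -10)
z = -18
F(Q) = Q²*(-3 - 10*Q) (F(Q) = (Q*(-10) - 3)*Q² = (-10*Q - 3)*Q² = (-3 - 10*Q)*Q² = Q²*(-3 - 10*Q))
h(m) = -2*m² (h(m) = -2*m*m = -2*m²)
F(-55) + h(z) = (-55)²*(-3 - 10*(-55)) - 2*(-18)² = 3025*(-3 + 550) - 2*324 = 3025*547 - 648 = 1654675 - 648 = 1654027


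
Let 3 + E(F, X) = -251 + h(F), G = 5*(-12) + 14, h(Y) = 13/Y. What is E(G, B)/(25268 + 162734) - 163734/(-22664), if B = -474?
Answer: 44241299835/6125011159 ≈ 7.2231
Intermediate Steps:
G = -46 (G = -60 + 14 = -46)
E(F, X) = -254 + 13/F (E(F, X) = -3 + (-251 + 13/F) = -254 + 13/F)
E(G, B)/(25268 + 162734) - 163734/(-22664) = (-254 + 13/(-46))/(25268 + 162734) - 163734/(-22664) = (-254 + 13*(-1/46))/188002 - 163734*(-1/22664) = (-254 - 13/46)*(1/188002) + 81867/11332 = -11697/46*1/188002 + 81867/11332 = -11697/8648092 + 81867/11332 = 44241299835/6125011159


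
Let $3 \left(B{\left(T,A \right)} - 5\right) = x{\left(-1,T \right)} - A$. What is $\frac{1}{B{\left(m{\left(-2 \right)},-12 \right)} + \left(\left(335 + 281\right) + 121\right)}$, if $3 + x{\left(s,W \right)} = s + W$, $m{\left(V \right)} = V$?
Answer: $\frac{1}{744} \approx 0.0013441$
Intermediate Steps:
$x{\left(s,W \right)} = -3 + W + s$ ($x{\left(s,W \right)} = -3 + \left(s + W\right) = -3 + \left(W + s\right) = -3 + W + s$)
$B{\left(T,A \right)} = \frac{11}{3} - \frac{A}{3} + \frac{T}{3}$ ($B{\left(T,A \right)} = 5 + \frac{\left(-3 + T - 1\right) - A}{3} = 5 + \frac{\left(-4 + T\right) - A}{3} = 5 + \frac{-4 + T - A}{3} = 5 - \left(\frac{4}{3} - \frac{T}{3} + \frac{A}{3}\right) = \frac{11}{3} - \frac{A}{3} + \frac{T}{3}$)
$\frac{1}{B{\left(m{\left(-2 \right)},-12 \right)} + \left(\left(335 + 281\right) + 121\right)} = \frac{1}{\left(\frac{11}{3} - -4 + \frac{1}{3} \left(-2\right)\right) + \left(\left(335 + 281\right) + 121\right)} = \frac{1}{\left(\frac{11}{3} + 4 - \frac{2}{3}\right) + \left(616 + 121\right)} = \frac{1}{7 + 737} = \frac{1}{744}$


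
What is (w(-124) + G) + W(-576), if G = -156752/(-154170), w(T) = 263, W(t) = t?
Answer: -24049229/77085 ≈ -311.98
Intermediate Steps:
G = 78376/77085 (G = -156752*(-1/154170) = 78376/77085 ≈ 1.0167)
(w(-124) + G) + W(-576) = (263 + 78376/77085) - 576 = 20351731/77085 - 576 = -24049229/77085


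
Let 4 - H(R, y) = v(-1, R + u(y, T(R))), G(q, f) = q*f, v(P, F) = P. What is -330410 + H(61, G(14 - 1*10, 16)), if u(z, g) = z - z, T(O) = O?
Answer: -330405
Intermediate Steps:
u(z, g) = 0
G(q, f) = f*q
H(R, y) = 5 (H(R, y) = 4 - 1*(-1) = 4 + 1 = 5)
-330410 + H(61, G(14 - 1*10, 16)) = -330410 + 5 = -330405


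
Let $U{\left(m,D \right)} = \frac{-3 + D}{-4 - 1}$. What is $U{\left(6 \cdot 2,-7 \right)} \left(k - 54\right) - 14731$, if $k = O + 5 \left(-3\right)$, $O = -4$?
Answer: $-14877$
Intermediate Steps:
$k = -19$ ($k = -4 + 5 \left(-3\right) = -4 - 15 = -19$)
$U{\left(m,D \right)} = \frac{3}{5} - \frac{D}{5}$ ($U{\left(m,D \right)} = \frac{-3 + D}{-5} = \left(-3 + D\right) \left(- \frac{1}{5}\right) = \frac{3}{5} - \frac{D}{5}$)
$U{\left(6 \cdot 2,-7 \right)} \left(k - 54\right) - 14731 = \left(\frac{3}{5} - - \frac{7}{5}\right) \left(-19 - 54\right) - 14731 = \left(\frac{3}{5} + \frac{7}{5}\right) \left(-73\right) - 14731 = 2 \left(-73\right) - 14731 = -146 - 14731 = -14877$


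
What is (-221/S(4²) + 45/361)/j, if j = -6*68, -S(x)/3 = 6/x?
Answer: -638653/1325592 ≈ -0.48179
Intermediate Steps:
S(x) = -18/x
j = -408
(-221/S(4²) + 45/361)/j = (-221/((-18/(4²))) + 45/361)/(-408) = (-221/((-18/16)) + 45*(1/361))*(-1/408) = (-221/((-18*1/16)) + 45/361)*(-1/408) = (-221/(-9/8) + 45/361)*(-1/408) = (-221*(-8/9) + 45/361)*(-1/408) = (1768/9 + 45/361)*(-1/408) = (638653/3249)*(-1/408) = -638653/1325592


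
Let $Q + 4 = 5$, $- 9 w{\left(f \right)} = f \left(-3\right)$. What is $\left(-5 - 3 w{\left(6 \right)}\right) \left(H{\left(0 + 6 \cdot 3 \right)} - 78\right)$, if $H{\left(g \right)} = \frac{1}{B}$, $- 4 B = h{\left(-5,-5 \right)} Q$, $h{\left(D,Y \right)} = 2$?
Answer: $880$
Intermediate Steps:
$w{\left(f \right)} = \frac{f}{3}$ ($w{\left(f \right)} = - \frac{f \left(-3\right)}{9} = - \frac{\left(-3\right) f}{9} = \frac{f}{3}$)
$Q = 1$ ($Q = -4 + 5 = 1$)
$B = - \frac{1}{2}$ ($B = - \frac{2 \cdot 1}{4} = \left(- \frac{1}{4}\right) 2 = - \frac{1}{2} \approx -0.5$)
$H{\left(g \right)} = -2$ ($H{\left(g \right)} = \frac{1}{- \frac{1}{2}} = -2$)
$\left(-5 - 3 w{\left(6 \right)}\right) \left(H{\left(0 + 6 \cdot 3 \right)} - 78\right) = \left(-5 - 3 \cdot \frac{1}{3} \cdot 6\right) \left(-2 - 78\right) = \left(-5 - 6\right) \left(-80\right) = \left(-11\right) \left(-80\right) = 880$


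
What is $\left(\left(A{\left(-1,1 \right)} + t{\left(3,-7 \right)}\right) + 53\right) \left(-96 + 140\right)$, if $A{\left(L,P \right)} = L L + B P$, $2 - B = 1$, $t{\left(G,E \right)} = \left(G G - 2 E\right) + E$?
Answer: $3124$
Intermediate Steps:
$t{\left(G,E \right)} = G^{2} - E$ ($t{\left(G,E \right)} = \left(G^{2} - 2 E\right) + E = G^{2} - E$)
$B = 1$ ($B = 2 - 1 = 1$)
$A{\left(L,P \right)} = P + L^{2}$ ($A{\left(L,P \right)} = L L + 1 P = L^{2} + P = P + L^{2}$)
$\left(\left(A{\left(-1,1 \right)} + t{\left(3,-7 \right)}\right) + 53\right) \left(-96 + 140\right) = \left(\left(\left(1 + \left(-1\right)^{2}\right) - \left(-7 - 3^{2}\right)\right) + 53\right) \left(-96 + 140\right) = \left(\left(\left(1 + 1\right) + \left(9 + 7\right)\right) + 53\right) 44 = \left(\left(2 + 16\right) + 53\right) 44 = \left(18 + 53\right) 44 = 71 \cdot 44 = 3124$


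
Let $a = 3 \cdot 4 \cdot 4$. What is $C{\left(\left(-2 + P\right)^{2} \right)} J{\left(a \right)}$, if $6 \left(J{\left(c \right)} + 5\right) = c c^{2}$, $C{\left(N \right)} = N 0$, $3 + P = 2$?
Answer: $0$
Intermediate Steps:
$P = -1$ ($P = -3 + 2 = -1$)
$a = 48$ ($a = 12 \cdot 4 = 48$)
$C{\left(N \right)} = 0$
$J{\left(c \right)} = -5 + \frac{c^{3}}{6}$ ($J{\left(c \right)} = -5 + \frac{c c^{2}}{6} = -5 + \frac{c^{3}}{6}$)
$C{\left(\left(-2 + P\right)^{2} \right)} J{\left(a \right)} = 0 \left(-5 + \frac{48^{3}}{6}\right) = 0 \left(-5 + \frac{1}{6} \cdot 110592\right) = 0 \left(-5 + 18432\right) = 0 \cdot 18427 = 0$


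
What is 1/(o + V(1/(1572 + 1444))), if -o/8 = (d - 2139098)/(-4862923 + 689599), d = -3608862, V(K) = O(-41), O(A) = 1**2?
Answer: -1043331/10452589 ≈ -0.099816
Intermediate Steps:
O(A) = 1
V(K) = 1
o = -11495920/1043331 (o = -8*(-3608862 - 2139098)/(-4862923 + 689599) = -(-45983680)/(-4173324) = -(-45983680)*(-1)/4173324 = -8*1436990/1043331 = -11495920/1043331 ≈ -11.018)
1/(o + V(1/(1572 + 1444))) = 1/(-11495920/1043331 + 1) = 1/(-10452589/1043331) = -1043331/10452589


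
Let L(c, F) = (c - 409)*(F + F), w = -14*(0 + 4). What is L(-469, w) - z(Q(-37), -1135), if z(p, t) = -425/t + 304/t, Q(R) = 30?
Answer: 111611239/1135 ≈ 98336.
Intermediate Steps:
z(p, t) = -121/t
w = -56 (w = -14*4 = -56)
L(c, F) = 2*F*(-409 + c) (L(c, F) = (-409 + c)*(2*F) = 2*F*(-409 + c))
L(-469, w) - z(Q(-37), -1135) = 2*(-56)*(-409 - 469) - (-121)/(-1135) = 2*(-56)*(-878) - (-121)*(-1)/1135 = 98336 - 1*121/1135 = 98336 - 121/1135 = 111611239/1135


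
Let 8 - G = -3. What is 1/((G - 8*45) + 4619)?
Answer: 1/4270 ≈ 0.00023419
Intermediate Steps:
G = 11 (G = 8 - 1*(-3) = 8 + 3 = 11)
1/((G - 8*45) + 4619) = 1/((11 - 8*45) + 4619) = 1/((11 - 360) + 4619) = 1/(-349 + 4619) = 1/4270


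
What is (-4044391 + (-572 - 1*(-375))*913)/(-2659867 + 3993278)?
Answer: -4224252/1333411 ≈ -3.1680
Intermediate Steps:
(-4044391 + (-572 - 1*(-375))*913)/(-2659867 + 3993278) = (-4044391 + (-572 + 375)*913)/1333411 = (-4044391 - 197*913)*(1/1333411) = (-4044391 - 179861)*(1/1333411) = -4224252*1/1333411 = -4224252/1333411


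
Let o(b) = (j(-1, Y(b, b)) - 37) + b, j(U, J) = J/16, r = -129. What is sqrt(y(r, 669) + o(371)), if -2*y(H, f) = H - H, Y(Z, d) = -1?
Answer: sqrt(5343)/4 ≈ 18.274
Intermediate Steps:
j(U, J) = J/16 (j(U, J) = J*(1/16) = J/16)
y(H, f) = 0 (y(H, f) = -(H - H)/2 = -1/2*0 = 0)
o(b) = -593/16 + b (o(b) = ((1/16)*(-1) - 37) + b = (-1/16 - 37) + b = -593/16 + b)
sqrt(y(r, 669) + o(371)) = sqrt(0 + (-593/16 + 371)) = sqrt(0 + 5343/16) = sqrt(5343/16) = sqrt(5343)/4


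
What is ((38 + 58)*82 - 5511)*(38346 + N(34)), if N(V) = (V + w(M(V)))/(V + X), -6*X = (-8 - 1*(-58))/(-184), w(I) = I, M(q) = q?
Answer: 1701511110954/18793 ≈ 9.0540e+7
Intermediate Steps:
X = 25/552 (X = -(-8 - 1*(-58))/(6*(-184)) = -(-8 + 58)*(-1)/(6*184) = -25*(-1)/(3*184) = -1/6*(-25/92) = 25/552 ≈ 0.045290)
N(V) = 2*V/(25/552 + V) (N(V) = (V + V)/(V + 25/552) = (2*V)/(25/552 + V) = 2*V/(25/552 + V))
((38 + 58)*82 - 5511)*(38346 + N(34)) = ((38 + 58)*82 - 5511)*(38346 + 1104*34/(25 + 552*34)) = (96*82 - 5511)*(38346 + 1104*34/(25 + 18768)) = (7872 - 5511)*(38346 + 1104*34/18793) = 2361*(38346 + 1104*34*(1/18793)) = 2361*(38346 + 37536/18793) = 2361*(720673914/18793) = 1701511110954/18793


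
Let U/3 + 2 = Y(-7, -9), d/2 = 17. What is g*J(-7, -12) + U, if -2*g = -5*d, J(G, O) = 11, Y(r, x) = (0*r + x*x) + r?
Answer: 1151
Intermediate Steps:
d = 34 (d = 2*17 = 34)
Y(r, x) = r + x² (Y(r, x) = (0 + x²) + r = x² + r = r + x²)
U = 216 (U = -6 + 3*(-7 + (-9)²) = -6 + 3*(-7 + 81) = -6 + 3*74 = -6 + 222 = 216)
g = 85 (g = -(-5)*34/2 = -½*(-170) = 85)
g*J(-7, -12) + U = 85*11 + 216 = 935 + 216 = 1151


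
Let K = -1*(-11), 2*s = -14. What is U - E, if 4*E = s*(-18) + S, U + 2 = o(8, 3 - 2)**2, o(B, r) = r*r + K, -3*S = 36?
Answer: 227/2 ≈ 113.50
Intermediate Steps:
s = -7 (s = (1/2)*(-14) = -7)
S = -12 (S = -1/3*36 = -12)
K = 11
o(B, r) = 11 + r**2 (o(B, r) = r*r + 11 = r**2 + 11 = 11 + r**2)
U = 142 (U = -2 + (11 + (3 - 2)**2)**2 = -2 + (11 + 1**2)**2 = -2 + (11 + 1)**2 = -2 + 12**2 = -2 + 144 = 142)
E = 57/2 (E = (-7*(-18) - 12)/4 = (126 - 12)/4 = (1/4)*114 = 57/2 ≈ 28.500)
U - E = 142 - 1*57/2 = 142 - 57/2 = 227/2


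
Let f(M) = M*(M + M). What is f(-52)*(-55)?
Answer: -297440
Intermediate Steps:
f(M) = 2*M² (f(M) = M*(2*M) = 2*M²)
f(-52)*(-55) = (2*(-52)²)*(-55) = (2*2704)*(-55) = 5408*(-55) = -297440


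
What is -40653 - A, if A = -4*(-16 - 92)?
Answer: -41085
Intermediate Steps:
A = 432 (A = -4*(-108) = 432)
-40653 - A = -40653 - 1*432 = -40653 - 432 = -41085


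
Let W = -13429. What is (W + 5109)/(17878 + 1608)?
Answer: -4160/9743 ≈ -0.42697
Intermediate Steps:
(W + 5109)/(17878 + 1608) = (-13429 + 5109)/(17878 + 1608) = -8320/19486 = -8320*1/19486 = -4160/9743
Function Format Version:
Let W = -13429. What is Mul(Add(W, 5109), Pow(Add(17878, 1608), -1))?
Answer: Rational(-4160, 9743) ≈ -0.42697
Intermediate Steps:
Mul(Add(W, 5109), Pow(Add(17878, 1608), -1)) = Mul(Add(-13429, 5109), Pow(Add(17878, 1608), -1)) = Mul(-8320, Pow(19486, -1)) = Mul(-8320, Rational(1, 19486)) = Rational(-4160, 9743)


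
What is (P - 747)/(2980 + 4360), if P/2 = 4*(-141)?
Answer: -375/1468 ≈ -0.25545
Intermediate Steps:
P = -1128 (P = 2*(4*(-141)) = 2*(-564) = -1128)
(P - 747)/(2980 + 4360) = (-1128 - 747)/(2980 + 4360) = -1875/7340 = -1875*1/7340 = -375/1468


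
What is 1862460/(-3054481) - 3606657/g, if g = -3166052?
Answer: 5119820072097/9670645679012 ≈ 0.52942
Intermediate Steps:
1862460/(-3054481) - 3606657/g = 1862460/(-3054481) - 3606657/(-3166052) = 1862460*(-1/3054481) - 3606657*(-1/3166052) = -1862460/3054481 + 3606657/3166052 = 5119820072097/9670645679012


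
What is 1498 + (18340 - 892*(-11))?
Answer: 29650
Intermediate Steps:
1498 + (18340 - 892*(-11)) = 1498 + (18340 + 9812) = 1498 + 28152 = 29650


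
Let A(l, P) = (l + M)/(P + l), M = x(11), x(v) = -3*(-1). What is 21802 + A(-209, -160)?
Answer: 8045144/369 ≈ 21803.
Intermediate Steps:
x(v) = 3
M = 3
A(l, P) = (3 + l)/(P + l) (A(l, P) = (l + 3)/(P + l) = (3 + l)/(P + l))
21802 + A(-209, -160) = 21802 + (3 - 209)/(-160 - 209) = 21802 - 206/(-369) = 21802 - 1/369*(-206) = 21802 + 206/369 = 8045144/369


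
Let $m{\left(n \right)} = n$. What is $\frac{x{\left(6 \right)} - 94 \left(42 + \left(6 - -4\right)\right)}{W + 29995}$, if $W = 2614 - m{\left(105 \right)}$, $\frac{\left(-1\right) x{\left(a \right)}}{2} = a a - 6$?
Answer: $- \frac{1237}{8126} \approx -0.15223$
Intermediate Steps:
$x{\left(a \right)} = 12 - 2 a^{2}$ ($x{\left(a \right)} = - 2 \left(a a - 6\right) = - 2 \left(a^{2} - 6\right) = - 2 \left(-6 + a^{2}\right) = 12 - 2 a^{2}$)
$W = 2509$ ($W = 2614 - 105 = 2509$)
$\frac{x{\left(6 \right)} - 94 \left(42 + \left(6 - -4\right)\right)}{W + 29995} = \frac{\left(12 - 2 \cdot 6^{2}\right) - 94 \left(42 + \left(6 - -4\right)\right)}{2509 + 29995} = \frac{\left(12 - 72\right) - 94 \left(42 + \left(6 + 4\right)\right)}{32504} = \left(\left(12 - 72\right) - 94 \left(42 + 10\right)\right) \frac{1}{32504} = \left(-60 - 4888\right) \frac{1}{32504} = \left(-4948\right) \frac{1}{32504} = - \frac{1237}{8126}$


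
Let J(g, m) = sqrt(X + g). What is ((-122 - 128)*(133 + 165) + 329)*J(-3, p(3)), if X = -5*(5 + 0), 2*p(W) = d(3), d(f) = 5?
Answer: -148342*I*sqrt(7) ≈ -3.9248e+5*I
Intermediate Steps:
p(W) = 5/2 (p(W) = (1/2)*5 = 5/2)
X = -25 (X = -5*5 = -25)
J(g, m) = sqrt(-25 + g)
((-122 - 128)*(133 + 165) + 329)*J(-3, p(3)) = ((-122 - 128)*(133 + 165) + 329)*sqrt(-25 - 3) = (-250*298 + 329)*sqrt(-28) = (-74500 + 329)*(2*I*sqrt(7)) = -148342*I*sqrt(7)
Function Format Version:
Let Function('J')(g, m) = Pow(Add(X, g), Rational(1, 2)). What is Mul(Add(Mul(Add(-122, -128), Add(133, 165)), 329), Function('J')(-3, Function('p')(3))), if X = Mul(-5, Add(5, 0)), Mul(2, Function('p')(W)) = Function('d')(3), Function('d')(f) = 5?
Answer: Mul(-148342, I, Pow(7, Rational(1, 2))) ≈ Mul(-3.9248e+5, I)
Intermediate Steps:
Function('p')(W) = Rational(5, 2) (Function('p')(W) = Mul(Rational(1, 2), 5) = Rational(5, 2))
X = -25 (X = Mul(-5, 5) = -25)
Function('J')(g, m) = Pow(Add(-25, g), Rational(1, 2))
Mul(Add(Mul(Add(-122, -128), Add(133, 165)), 329), Function('J')(-3, Function('p')(3))) = Mul(Add(Mul(Add(-122, -128), Add(133, 165)), 329), Pow(Add(-25, -3), Rational(1, 2))) = Mul(Add(Mul(-250, 298), 329), Pow(-28, Rational(1, 2))) = Mul(Add(-74500, 329), Mul(2, I, Pow(7, Rational(1, 2)))) = Mul(-74171, Mul(2, I, Pow(7, Rational(1, 2)))) = Mul(-148342, I, Pow(7, Rational(1, 2)))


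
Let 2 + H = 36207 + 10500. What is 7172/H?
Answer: 7172/46705 ≈ 0.15356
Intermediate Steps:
H = 46705 (H = -2 + (36207 + 10500) = -2 + 46707 = 46705)
7172/H = 7172/46705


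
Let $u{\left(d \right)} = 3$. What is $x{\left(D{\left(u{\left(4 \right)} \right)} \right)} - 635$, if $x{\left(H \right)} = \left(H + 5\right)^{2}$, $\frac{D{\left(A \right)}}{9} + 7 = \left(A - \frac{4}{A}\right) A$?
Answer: $-466$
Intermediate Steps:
$D{\left(A \right)} = -63 + 9 A \left(A - \frac{4}{A}\right)$ ($D{\left(A \right)} = -63 + 9 \left(A - \frac{4}{A}\right) A = -63 + 9 A \left(A - \frac{4}{A}\right)$)
$x{\left(H \right)} = \left(5 + H\right)^{2}$
$x{\left(D{\left(u{\left(4 \right)} \right)} \right)} - 635 = \left(5 - \left(99 - 9 \cdot 3^{2}\right)\right)^{2} - 635 = \left(5 + \left(-99 + 9 \cdot 9\right)\right)^{2} - 635 = \left(5 + \left(-99 + 81\right)\right)^{2} - 635 = \left(5 - 18\right)^{2} - 635 = \left(-13\right)^{2} - 635 = 169 - 635 = -466$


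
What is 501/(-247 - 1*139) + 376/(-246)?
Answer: -134191/47478 ≈ -2.8264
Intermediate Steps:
501/(-247 - 1*139) + 376/(-246) = 501/(-247 - 139) + 376*(-1/246) = 501/(-386) - 188/123 = 501*(-1/386) - 188/123 = -501/386 - 188/123 = -134191/47478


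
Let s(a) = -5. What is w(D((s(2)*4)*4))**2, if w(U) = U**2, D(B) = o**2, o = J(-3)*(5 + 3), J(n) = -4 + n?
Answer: 96717311574016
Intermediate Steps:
o = -56 (o = (-4 - 3)*(5 + 3) = -7*8 = -56)
D(B) = 3136 (D(B) = (-56)**2 = 3136)
w(D((s(2)*4)*4))**2 = (3136**2)**2 = 9834496**2 = 96717311574016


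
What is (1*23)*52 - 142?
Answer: 1054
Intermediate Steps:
(1*23)*52 - 142 = 23*52 - 142 = 1196 - 142 = 1054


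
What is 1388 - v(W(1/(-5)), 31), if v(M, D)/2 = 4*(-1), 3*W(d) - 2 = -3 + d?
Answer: 1396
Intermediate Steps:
W(d) = -1/3 + d/3 (W(d) = 2/3 + (-3 + d)/3 = 2/3 + (-1 + d/3) = -1/3 + d/3)
v(M, D) = -8 (v(M, D) = 2*(4*(-1)) = 2*(-4) = -8)
1388 - v(W(1/(-5)), 31) = 1388 - 1*(-8) = 1388 + 8 = 1396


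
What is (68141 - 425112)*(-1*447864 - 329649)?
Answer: 277549593123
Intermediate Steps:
(68141 - 425112)*(-1*447864 - 329649) = -356971*(-447864 - 329649) = -356971*(-777513) = 277549593123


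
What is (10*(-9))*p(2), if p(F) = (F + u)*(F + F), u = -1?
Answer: -360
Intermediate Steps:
p(F) = 2*F*(-1 + F) (p(F) = (F - 1)*(F + F) = (-1 + F)*(2*F) = 2*F*(-1 + F))
(10*(-9))*p(2) = (10*(-9))*(2*2*(-1 + 2)) = -180*2 = -90*4 = -360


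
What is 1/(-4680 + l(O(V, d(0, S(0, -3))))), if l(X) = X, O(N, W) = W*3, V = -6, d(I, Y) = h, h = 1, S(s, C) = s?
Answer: -1/4677 ≈ -0.00021381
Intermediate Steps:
d(I, Y) = 1
O(N, W) = 3*W
1/(-4680 + l(O(V, d(0, S(0, -3))))) = 1/(-4680 + 3*1) = 1/(-4680 + 3) = 1/(-4677) = -1/4677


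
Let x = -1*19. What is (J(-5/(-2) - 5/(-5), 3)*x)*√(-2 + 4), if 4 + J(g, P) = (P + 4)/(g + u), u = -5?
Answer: 494*√2/3 ≈ 232.87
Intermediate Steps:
x = -19
J(g, P) = -4 + (4 + P)/(-5 + g) (J(g, P) = -4 + (P + 4)/(g - 5) = -4 + (4 + P)/(-5 + g))
(J(-5/(-2) - 5/(-5), 3)*x)*√(-2 + 4) = (((24 + 3 - 4*(-5/(-2) - 5/(-5)))/(-5 + (-5/(-2) - 5/(-5))))*(-19))*√(-2 + 4) = (((24 + 3 - 4*(-5*(-½) - 5*(-⅕)))/(-5 + (-5*(-½) - 5*(-⅕))))*(-19))*√2 = (((24 + 3 - 4*(5/2 + 1))/(-5 + (5/2 + 1)))*(-19))*√2 = (((24 + 3 - 4*7/2)/(-5 + 7/2))*(-19))*√2 = (((24 + 3 - 14)/(-3/2))*(-19))*√2 = (-⅔*13*(-19))*√2 = (-26/3*(-19))*√2 = 494*√2/3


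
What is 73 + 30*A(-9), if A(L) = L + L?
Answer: -467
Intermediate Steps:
A(L) = 2*L
73 + 30*A(-9) = 73 + 30*(2*(-9)) = 73 + 30*(-18) = 73 - 540 = -467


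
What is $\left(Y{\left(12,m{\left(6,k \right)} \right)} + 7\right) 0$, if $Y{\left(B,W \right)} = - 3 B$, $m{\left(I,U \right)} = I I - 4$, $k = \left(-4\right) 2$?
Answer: $0$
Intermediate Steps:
$k = -8$
$m{\left(I,U \right)} = -4 + I^{2}$ ($m{\left(I,U \right)} = I^{2} - 4 = -4 + I^{2}$)
$\left(Y{\left(12,m{\left(6,k \right)} \right)} + 7\right) 0 = \left(\left(-3\right) 12 + 7\right) 0 = \left(-36 + 7\right) 0 = \left(-29\right) 0 = 0$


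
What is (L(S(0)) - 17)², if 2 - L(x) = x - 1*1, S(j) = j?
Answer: 196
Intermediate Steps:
L(x) = 3 - x (L(x) = 2 - (x - 1*1) = 2 - (x - 1) = 2 - (-1 + x) = 2 + (1 - x) = 3 - x)
(L(S(0)) - 17)² = ((3 - 1*0) - 17)² = ((3 + 0) - 17)² = (3 - 17)² = (-14)² = 196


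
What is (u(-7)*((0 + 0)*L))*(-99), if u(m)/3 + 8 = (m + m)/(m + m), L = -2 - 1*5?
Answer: 0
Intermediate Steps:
L = -7 (L = -2 - 5 = -7)
u(m) = -21 (u(m) = -24 + 3*((m + m)/(m + m)) = -24 + 3*((2*m)/((2*m))) = -24 + 3*((2*m)*(1/(2*m))) = -24 + 3*1 = -24 + 3 = -21)
(u(-7)*((0 + 0)*L))*(-99) = -21*(0 + 0)*(-7)*(-99) = -0*(-7)*(-99) = -21*0*(-99) = 0*(-99) = 0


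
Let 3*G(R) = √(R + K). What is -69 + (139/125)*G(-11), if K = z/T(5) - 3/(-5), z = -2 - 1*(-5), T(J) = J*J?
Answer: -69 + 139*I*√257/1875 ≈ -69.0 + 1.1884*I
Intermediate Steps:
T(J) = J²
z = 3 (z = -2 + 5 = 3)
K = 18/25 (K = 3/(5²) - 3/(-5) = 3/25 - 3*(-⅕) = 3*(1/25) + ⅗ = 3/25 + ⅗ = 18/25 ≈ 0.72000)
G(R) = √(18/25 + R)/3 (G(R) = √(R + 18/25)/3 = √(18/25 + R)/3)
-69 + (139/125)*G(-11) = -69 + (139/125)*(√(18 + 25*(-11))/15) = -69 + (139*(1/125))*(√(18 - 275)/15) = -69 + 139*(√(-257)/15)/125 = -69 + 139*((I*√257)/15)/125 = -69 + 139*(I*√257/15)/125 = -69 + 139*I*√257/1875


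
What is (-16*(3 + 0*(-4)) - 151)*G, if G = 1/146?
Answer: -199/146 ≈ -1.3630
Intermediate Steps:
G = 1/146 ≈ 0.0068493
(-16*(3 + 0*(-4)) - 151)*G = (-16*(3 + 0*(-4)) - 151)*(1/146) = (-16*(3 + 0) - 151)*(1/146) = (-16*3 - 151)*(1/146) = (-48 - 151)*(1/146) = -199*1/146 = -199/146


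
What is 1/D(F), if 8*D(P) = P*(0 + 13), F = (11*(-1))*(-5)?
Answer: 8/715 ≈ 0.011189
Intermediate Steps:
F = 55 (F = -11*(-5) = 55)
D(P) = 13*P/8 (D(P) = (P*(0 + 13))/8 = (P*13)/8 = (13*P)/8 = 13*P/8)
1/D(F) = 1/((13/8)*55) = 1/(715/8) = 8/715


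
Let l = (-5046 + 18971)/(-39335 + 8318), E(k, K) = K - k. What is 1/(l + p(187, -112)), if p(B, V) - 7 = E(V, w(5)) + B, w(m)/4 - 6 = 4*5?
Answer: 31017/12703045 ≈ 0.0024417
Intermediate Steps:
w(m) = 104 (w(m) = 24 + 4*(4*5) = 24 + 4*20 = 24 + 80 = 104)
p(B, V) = 111 + B - V (p(B, V) = 7 + ((104 - V) + B) = 7 + (104 + B - V) = 111 + B - V)
l = -13925/31017 (l = 13925/(-31017) = 13925*(-1/31017) = -13925/31017 ≈ -0.44895)
1/(l + p(187, -112)) = 1/(-13925/31017 + (111 + 187 - 1*(-112))) = 1/(-13925/31017 + (111 + 187 + 112)) = 1/(-13925/31017 + 410) = 1/(12703045/31017) = 31017/12703045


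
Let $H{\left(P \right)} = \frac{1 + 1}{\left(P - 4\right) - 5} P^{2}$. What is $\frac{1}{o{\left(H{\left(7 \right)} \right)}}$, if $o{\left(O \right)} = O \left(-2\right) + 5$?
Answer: $\frac{1}{103} \approx 0.0097087$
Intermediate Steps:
$H{\left(P \right)} = \frac{2 P^{2}}{-9 + P}$ ($H{\left(P \right)} = \frac{2}{\left(-4 + P\right) - 5} P^{2} = \frac{2}{-9 + P} P^{2} = \frac{2 P^{2}}{-9 + P}$)
$o{\left(O \right)} = 5 - 2 O$ ($o{\left(O \right)} = - 2 O + 5 = 5 - 2 O$)
$\frac{1}{o{\left(H{\left(7 \right)} \right)}} = \frac{1}{5 - 2 \frac{2 \cdot 7^{2}}{-9 + 7}} = \frac{1}{5 - 2 \cdot 2 \cdot 49 \frac{1}{-2}} = \frac{1}{5 - 2 \cdot 2 \cdot 49 \left(- \frac{1}{2}\right)} = \frac{1}{5 - -98} = \frac{1}{5 + 98} = \frac{1}{103}$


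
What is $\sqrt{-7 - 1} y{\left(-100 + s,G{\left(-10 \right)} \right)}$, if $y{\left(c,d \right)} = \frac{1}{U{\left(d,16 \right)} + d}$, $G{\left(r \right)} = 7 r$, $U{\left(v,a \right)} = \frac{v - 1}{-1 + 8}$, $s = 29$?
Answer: $- \frac{14 i \sqrt{2}}{561} \approx - 0.035292 i$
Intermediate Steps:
$U{\left(v,a \right)} = - \frac{1}{7} + \frac{v}{7}$ ($U{\left(v,a \right)} = \frac{-1 + v}{7} = \left(-1 + v\right) \frac{1}{7} = - \frac{1}{7} + \frac{v}{7}$)
$y{\left(c,d \right)} = \frac{1}{- \frac{1}{7} + \frac{8 d}{7}}$ ($y{\left(c,d \right)} = \frac{1}{\left(- \frac{1}{7} + \frac{d}{7}\right) + d} = \frac{1}{- \frac{1}{7} + \frac{8 d}{7}}$)
$\sqrt{-7 - 1} y{\left(-100 + s,G{\left(-10 \right)} \right)} = \sqrt{-7 - 1} \frac{7}{-1 + 8 \cdot 7 \left(-10\right)} = \sqrt{-8} \frac{7}{-1 + 8 \left(-70\right)} = 2 i \sqrt{2} \frac{7}{-1 - 560} = 2 i \sqrt{2} \frac{7}{-561} = 2 i \sqrt{2} \cdot 7 \left(- \frac{1}{561}\right) = 2 i \sqrt{2} \left(- \frac{7}{561}\right) = - \frac{14 i \sqrt{2}}{561}$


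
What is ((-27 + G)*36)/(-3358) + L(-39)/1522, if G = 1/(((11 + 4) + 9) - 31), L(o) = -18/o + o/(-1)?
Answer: 73697409/232544858 ≈ 0.31692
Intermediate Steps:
L(o) = -o - 18/o (L(o) = -18/o + o*(-1) = -18/o - o = -o - 18/o)
G = -1/7 (G = 1/((15 + 9) - 31) = 1/(24 - 31) = 1/(-7) = -1/7 ≈ -0.14286)
((-27 + G)*36)/(-3358) + L(-39)/1522 = ((-27 - 1/7)*36)/(-3358) + (-1*(-39) - 18/(-39))/1522 = -190/7*36*(-1/3358) + (39 - 18*(-1/39))*(1/1522) = -6840/7*(-1/3358) + (39 + 6/13)*(1/1522) = 3420/11753 + (513/13)*(1/1522) = 3420/11753 + 513/19786 = 73697409/232544858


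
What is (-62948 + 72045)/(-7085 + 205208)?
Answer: 9097/198123 ≈ 0.045916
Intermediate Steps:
(-62948 + 72045)/(-7085 + 205208) = 9097/198123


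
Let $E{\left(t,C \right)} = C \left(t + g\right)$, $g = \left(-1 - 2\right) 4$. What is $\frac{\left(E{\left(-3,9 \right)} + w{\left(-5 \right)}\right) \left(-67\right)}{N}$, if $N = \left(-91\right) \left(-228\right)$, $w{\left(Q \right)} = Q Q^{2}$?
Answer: $\frac{335}{399} \approx 0.8396$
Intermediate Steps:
$w{\left(Q \right)} = Q^{3}$
$g = -12$ ($g = \left(-3\right) 4 = -12$)
$E{\left(t,C \right)} = C \left(-12 + t\right)$ ($E{\left(t,C \right)} = C \left(t - 12\right) = C \left(-12 + t\right)$)
$N = 20748$
$\frac{\left(E{\left(-3,9 \right)} + w{\left(-5 \right)}\right) \left(-67\right)}{N} = \frac{\left(9 \left(-12 - 3\right) + \left(-5\right)^{3}\right) \left(-67\right)}{20748} = \left(9 \left(-15\right) - 125\right) \left(-67\right) \frac{1}{20748} = \left(-135 - 125\right) \left(-67\right) \frac{1}{20748} = \left(-260\right) \left(-67\right) \frac{1}{20748} = 17420 \cdot \frac{1}{20748} = \frac{335}{399}$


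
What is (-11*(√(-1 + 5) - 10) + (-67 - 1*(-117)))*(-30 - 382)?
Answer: -56856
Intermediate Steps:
(-11*(√(-1 + 5) - 10) + (-67 - 1*(-117)))*(-30 - 382) = (-11*(√4 - 10) + (-67 + 117))*(-412) = (-11*(2 - 10) + 50)*(-412) = (-11*(-8) + 50)*(-412) = (88 + 50)*(-412) = 138*(-412) = -56856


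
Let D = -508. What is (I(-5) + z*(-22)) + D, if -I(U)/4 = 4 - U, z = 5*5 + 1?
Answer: -1116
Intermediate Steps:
z = 26 (z = 25 + 1 = 26)
I(U) = -16 + 4*U (I(U) = -4*(4 - U) = -16 + 4*U)
(I(-5) + z*(-22)) + D = ((-16 + 4*(-5)) + 26*(-22)) - 508 = ((-16 - 20) - 572) - 508 = (-36 - 572) - 508 = -608 - 508 = -1116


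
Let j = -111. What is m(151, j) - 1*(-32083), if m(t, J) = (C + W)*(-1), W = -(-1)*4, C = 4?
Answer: 32075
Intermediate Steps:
W = 4 (W = -1*(-4) = 4)
m(t, J) = -8 (m(t, J) = (4 + 4)*(-1) = 8*(-1) = -8)
m(151, j) - 1*(-32083) = -8 - 1*(-32083) = -8 + 32083 = 32075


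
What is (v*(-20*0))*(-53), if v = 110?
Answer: 0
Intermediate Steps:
(v*(-20*0))*(-53) = (110*(-20*0))*(-53) = (110*0)*(-53) = 0*(-53) = 0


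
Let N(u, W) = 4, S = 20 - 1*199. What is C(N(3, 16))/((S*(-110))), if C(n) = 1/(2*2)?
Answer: 1/78760 ≈ 1.2697e-5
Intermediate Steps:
S = -179 (S = 20 - 199 = -179)
C(n) = ¼ (C(n) = 1/4 = ¼)
C(N(3, 16))/((S*(-110))) = 1/(4*((-179*(-110)))) = (¼)/19690 = (¼)*(1/19690) = 1/78760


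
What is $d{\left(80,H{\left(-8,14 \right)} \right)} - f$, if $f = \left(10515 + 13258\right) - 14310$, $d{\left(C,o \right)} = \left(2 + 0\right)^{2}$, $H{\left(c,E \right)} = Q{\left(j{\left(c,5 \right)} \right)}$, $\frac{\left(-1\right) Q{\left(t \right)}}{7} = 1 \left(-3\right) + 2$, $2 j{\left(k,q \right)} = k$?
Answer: $-9459$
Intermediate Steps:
$j{\left(k,q \right)} = \frac{k}{2}$
$Q{\left(t \right)} = 7$ ($Q{\left(t \right)} = - 7 \left(1 \left(-3\right) + 2\right) = - 7 \left(-3 + 2\right) = \left(-7\right) \left(-1\right) = 7$)
$H{\left(c,E \right)} = 7$
$d{\left(C,o \right)} = 4$ ($d{\left(C,o \right)} = 2^{2} = 4$)
$f = 9463$ ($f = 23773 - 14310 = 9463$)
$d{\left(80,H{\left(-8,14 \right)} \right)} - f = 4 - 9463 = -9459$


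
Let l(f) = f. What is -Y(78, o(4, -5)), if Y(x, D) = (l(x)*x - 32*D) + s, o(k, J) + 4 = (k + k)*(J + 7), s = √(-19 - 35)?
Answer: -5700 - 3*I*√6 ≈ -5700.0 - 7.3485*I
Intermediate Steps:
s = 3*I*√6 (s = √(-54) = 3*I*√6 ≈ 7.3485*I)
o(k, J) = -4 + 2*k*(7 + J) (o(k, J) = -4 + (k + k)*(J + 7) = -4 + (2*k)*(7 + J) = -4 + 2*k*(7 + J))
Y(x, D) = x² - 32*D + 3*I*√6 (Y(x, D) = (x*x - 32*D) + 3*I*√6 = (x² - 32*D) + 3*I*√6 = x² - 32*D + 3*I*√6)
-Y(78, o(4, -5)) = -(78² - 32*(-4 + 14*4 + 2*(-5)*4) + 3*I*√6) = -(6084 - 32*(-4 + 56 - 40) + 3*I*√6) = -(6084 - 32*12 + 3*I*√6) = -(6084 - 384 + 3*I*√6) = -(5700 + 3*I*√6) = -5700 - 3*I*√6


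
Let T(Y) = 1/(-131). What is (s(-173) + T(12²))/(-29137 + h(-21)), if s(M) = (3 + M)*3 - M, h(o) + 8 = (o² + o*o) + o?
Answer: 3679/308767 ≈ 0.011915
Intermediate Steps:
h(o) = -8 + o + 2*o² (h(o) = -8 + ((o² + o*o) + o) = -8 + ((o² + o²) + o) = -8 + (2*o² + o) = -8 + (o + 2*o²) = -8 + o + 2*o²)
s(M) = 9 + 2*M (s(M) = (9 + 3*M) - M = 9 + 2*M)
T(Y) = -1/131
(s(-173) + T(12²))/(-29137 + h(-21)) = ((9 + 2*(-173)) - 1/131)/(-29137 + (-8 - 21 + 2*(-21)²)) = ((9 - 346) - 1/131)/(-29137 + (-8 - 21 + 2*441)) = (-337 - 1/131)/(-29137 + (-8 - 21 + 882)) = -44148/(131*(-29137 + 853)) = -44148/131/(-28284) = -44148/131*(-1/28284) = 3679/308767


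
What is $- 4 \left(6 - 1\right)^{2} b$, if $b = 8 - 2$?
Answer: $-600$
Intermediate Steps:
$b = 6$
$- 4 \left(6 - 1\right)^{2} b = - 4 \left(6 - 1\right)^{2} \cdot 6 = - 4 \cdot 5^{2} \cdot 6 = \left(-4\right) 25 \cdot 6 = \left(-100\right) 6 = -600$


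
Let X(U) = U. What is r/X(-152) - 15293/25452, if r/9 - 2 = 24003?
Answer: -1375275469/967176 ≈ -1421.9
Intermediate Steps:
r = 216045 (r = 18 + 9*24003 = 18 + 216027 = 216045)
r/X(-152) - 15293/25452 = 216045/(-152) - 15293/25452 = 216045*(-1/152) - 15293*1/25452 = -216045/152 - 15293/25452 = -1375275469/967176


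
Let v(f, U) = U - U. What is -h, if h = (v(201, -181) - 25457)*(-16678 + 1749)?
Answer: -380047553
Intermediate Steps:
v(f, U) = 0
h = 380047553 (h = (0 - 25457)*(-16678 + 1749) = -25457*(-14929) = 380047553)
-h = -1*380047553 = -380047553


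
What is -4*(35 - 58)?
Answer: 92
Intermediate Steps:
-4*(35 - 58) = -4*(-23) = 92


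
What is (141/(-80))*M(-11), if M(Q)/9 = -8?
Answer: 1269/10 ≈ 126.90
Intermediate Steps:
M(Q) = -72 (M(Q) = 9*(-8) = -72)
(141/(-80))*M(-11) = (141/(-80))*(-72) = (141*(-1/80))*(-72) = -141/80*(-72) = 1269/10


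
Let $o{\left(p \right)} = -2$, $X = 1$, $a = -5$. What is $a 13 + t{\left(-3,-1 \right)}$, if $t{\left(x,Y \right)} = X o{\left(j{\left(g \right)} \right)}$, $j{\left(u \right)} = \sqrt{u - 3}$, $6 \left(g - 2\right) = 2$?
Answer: $-67$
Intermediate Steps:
$g = \frac{7}{3}$ ($g = 2 + \frac{1}{6} \cdot 2 = 2 + \frac{1}{3} = \frac{7}{3} \approx 2.3333$)
$j{\left(u \right)} = \sqrt{-3 + u}$
$t{\left(x,Y \right)} = -2$ ($t{\left(x,Y \right)} = 1 \left(-2\right) = -2$)
$a 13 + t{\left(-3,-1 \right)} = \left(-5\right) 13 - 2 = -65 - 2 = -67$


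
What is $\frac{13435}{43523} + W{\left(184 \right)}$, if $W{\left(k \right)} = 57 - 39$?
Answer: $\frac{796849}{43523} \approx 18.309$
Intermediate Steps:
$W{\left(k \right)} = 18$
$\frac{13435}{43523} + W{\left(184 \right)} = \frac{13435}{43523} + 18 = \frac{796849}{43523}$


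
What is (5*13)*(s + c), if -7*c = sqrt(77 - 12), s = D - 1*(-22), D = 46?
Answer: 4420 - 65*sqrt(65)/7 ≈ 4345.1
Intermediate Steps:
s = 68 (s = 46 - 1*(-22) = 46 + 22 = 68)
c = -sqrt(65)/7 (c = -sqrt(77 - 12)/7 = -sqrt(65)/7 ≈ -1.1518)
(5*13)*(s + c) = (5*13)*(68 - sqrt(65)/7) = 65*(68 - sqrt(65)/7) = 4420 - 65*sqrt(65)/7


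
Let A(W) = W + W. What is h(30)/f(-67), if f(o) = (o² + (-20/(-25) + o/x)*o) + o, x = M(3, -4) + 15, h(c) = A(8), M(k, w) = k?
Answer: 1440/415601 ≈ 0.0034649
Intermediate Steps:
A(W) = 2*W
h(c) = 16 (h(c) = 2*8 = 16)
x = 18 (x = 3 + 15 = 18)
f(o) = o + o² + o*(⅘ + o/18) (f(o) = (o² + (-20/(-25) + o/18)*o) + o = (o² + (-20*(-1/25) + o*(1/18))*o) + o = (o² + (⅘ + o/18)*o) + o = (o² + o*(⅘ + o/18)) + o = o + o² + o*(⅘ + o/18))
h(30)/f(-67) = 16/(((1/90)*(-67)*(162 + 95*(-67)))) = 16/(((1/90)*(-67)*(162 - 6365))) = 16/(((1/90)*(-67)*(-6203))) = 16/(415601/90) = 16*(90/415601) = 1440/415601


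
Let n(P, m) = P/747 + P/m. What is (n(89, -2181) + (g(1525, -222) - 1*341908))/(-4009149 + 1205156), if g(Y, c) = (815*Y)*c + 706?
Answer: 150027944295646/1522761674517 ≈ 98.524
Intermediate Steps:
g(Y, c) = 706 + 815*Y*c (g(Y, c) = 815*Y*c + 706 = 706 + 815*Y*c)
n(P, m) = P/747 + P/m (n(P, m) = P*(1/747) + P/m = P/747 + P/m)
(n(89, -2181) + (g(1525, -222) - 1*341908))/(-4009149 + 1205156) = (((1/747)*89 + 89/(-2181)) + ((706 + 815*1525*(-222)) - 1*341908))/(-4009149 + 1205156) = ((89/747 + 89*(-1/2181)) + ((706 - 275918250) - 341908))/(-2803993) = ((89/747 - 89/2181) + (-275917544 - 341908))*(-1/2803993) = (42542/543069 - 276259452)*(-1/2803993) = -150027944295646/543069*(-1/2803993) = 150027944295646/1522761674517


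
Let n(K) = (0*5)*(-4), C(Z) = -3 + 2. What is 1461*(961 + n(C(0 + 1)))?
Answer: 1404021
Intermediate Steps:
C(Z) = -1
n(K) = 0 (n(K) = 0*(-4) = 0)
1461*(961 + n(C(0 + 1))) = 1461*(961 + 0) = 1461*961 = 1404021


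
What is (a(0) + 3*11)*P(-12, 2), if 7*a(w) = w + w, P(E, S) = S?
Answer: 66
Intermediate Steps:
a(w) = 2*w/7 (a(w) = (w + w)/7 = (2*w)/7 = 2*w/7)
(a(0) + 3*11)*P(-12, 2) = ((2/7)*0 + 3*11)*2 = (0 + 33)*2 = 33*2 = 66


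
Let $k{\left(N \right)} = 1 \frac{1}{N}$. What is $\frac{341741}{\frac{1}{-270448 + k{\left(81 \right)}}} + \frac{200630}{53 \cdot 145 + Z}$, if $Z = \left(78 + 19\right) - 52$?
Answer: $- \frac{5786891675415488}{62613} \approx -9.2423 \cdot 10^{10}$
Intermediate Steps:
$Z = 45$ ($Z = 97 - 52 = 45$)
$k{\left(N \right)} = \frac{1}{N}$
$\frac{341741}{\frac{1}{-270448 + k{\left(81 \right)}}} + \frac{200630}{53 \cdot 145 + Z} = \frac{341741}{\frac{1}{-270448 + \frac{1}{81}}} + \frac{200630}{53 \cdot 145 + 45} = \frac{341741}{\frac{1}{-270448 + \frac{1}{81}}} + \frac{200630}{7685 + 45} = \frac{341741}{\frac{1}{- \frac{21906287}{81}}} + \frac{200630}{7730} = \frac{341741}{- \frac{81}{21906287}} + 200630 \cdot \frac{1}{7730} = 341741 \left(- \frac{21906287}{81}\right) + \frac{20063}{773} = - \frac{7486276425667}{81} + \frac{20063}{773} = - \frac{5786891675415488}{62613}$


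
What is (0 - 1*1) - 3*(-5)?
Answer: 14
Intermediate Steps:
(0 - 1*1) - 3*(-5) = (0 - 1) + 15 = -1 + 15 = 14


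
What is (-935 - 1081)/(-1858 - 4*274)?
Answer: 144/211 ≈ 0.68246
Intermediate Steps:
(-935 - 1081)/(-1858 - 4*274) = -2016/(-1858 - 1096) = -2016/(-2954) = -2016*(-1/2954) = 144/211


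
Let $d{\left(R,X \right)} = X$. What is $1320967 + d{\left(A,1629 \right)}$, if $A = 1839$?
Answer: $1322596$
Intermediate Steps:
$1320967 + d{\left(A,1629 \right)} = 1320967 + 1629 = 1322596$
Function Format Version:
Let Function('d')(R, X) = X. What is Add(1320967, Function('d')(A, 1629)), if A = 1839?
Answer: 1322596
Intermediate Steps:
Add(1320967, Function('d')(A, 1629)) = Add(1320967, 1629) = 1322596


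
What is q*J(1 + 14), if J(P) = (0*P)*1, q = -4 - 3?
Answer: 0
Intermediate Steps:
q = -7
J(P) = 0 (J(P) = 0*1 = 0)
q*J(1 + 14) = -7*0 = 0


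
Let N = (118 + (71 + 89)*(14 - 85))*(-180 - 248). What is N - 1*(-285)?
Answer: 4811861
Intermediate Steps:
N = 4811576 (N = (118 + 160*(-71))*(-428) = (118 - 11360)*(-428) = -11242*(-428) = 4811576)
N - 1*(-285) = 4811576 - 1*(-285) = 4811576 + 285 = 4811861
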